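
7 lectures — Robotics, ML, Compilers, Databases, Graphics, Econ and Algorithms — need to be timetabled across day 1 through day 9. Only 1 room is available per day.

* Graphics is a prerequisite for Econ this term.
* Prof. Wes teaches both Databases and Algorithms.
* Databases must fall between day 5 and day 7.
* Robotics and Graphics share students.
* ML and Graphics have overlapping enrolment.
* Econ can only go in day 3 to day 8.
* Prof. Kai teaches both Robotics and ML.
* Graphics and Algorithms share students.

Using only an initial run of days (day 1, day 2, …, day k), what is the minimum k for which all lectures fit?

7 days

The precedence chain requires at least 2 distinct days.
With at most 1 per day and 7 lectures, at least 7 days are needed.
Databases can't be placed before day 5, so the schedule must run through at least day 5.
7 works (last occupied day: day 7): for example ML -> day 4; Graphics -> day 1; Algorithms -> day 7; Databases -> day 5; Econ -> day 3; Compilers -> day 6; Robotics -> day 2.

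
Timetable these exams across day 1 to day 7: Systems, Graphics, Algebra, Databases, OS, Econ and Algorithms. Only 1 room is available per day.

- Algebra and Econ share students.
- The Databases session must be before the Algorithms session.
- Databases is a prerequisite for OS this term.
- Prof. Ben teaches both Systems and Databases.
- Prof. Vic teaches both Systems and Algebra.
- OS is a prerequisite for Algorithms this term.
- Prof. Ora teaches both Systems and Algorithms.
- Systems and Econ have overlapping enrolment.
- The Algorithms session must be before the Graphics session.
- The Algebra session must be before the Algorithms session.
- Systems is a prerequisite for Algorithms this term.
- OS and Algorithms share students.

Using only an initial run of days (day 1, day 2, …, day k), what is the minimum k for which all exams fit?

The precedence chain requires at least 4 distinct days.
With at most 1 per day and 7 exams, at least 7 days are needed.
7 works (last occupied day: day 7): for example OS in day 2, Econ in day 7, Graphics in day 6, Algebra in day 4, Databases in day 1, Algorithms in day 5, Systems in day 3.

7 days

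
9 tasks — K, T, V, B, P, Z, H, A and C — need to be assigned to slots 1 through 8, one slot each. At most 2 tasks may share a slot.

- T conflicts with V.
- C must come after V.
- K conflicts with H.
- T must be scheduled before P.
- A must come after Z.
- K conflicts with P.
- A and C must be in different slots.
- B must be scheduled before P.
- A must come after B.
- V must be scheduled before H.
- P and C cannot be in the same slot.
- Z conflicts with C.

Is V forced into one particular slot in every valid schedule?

V can be 1 (e.g. K=5; V=1; B=1; T=2; A=3; H=4; C=4; P=3; Z=2) or 2 (e.g. B in 1; H in 3; Z in 3; P in 2; K in 4; V in 2; A in 4; C in 5; T in 1).

No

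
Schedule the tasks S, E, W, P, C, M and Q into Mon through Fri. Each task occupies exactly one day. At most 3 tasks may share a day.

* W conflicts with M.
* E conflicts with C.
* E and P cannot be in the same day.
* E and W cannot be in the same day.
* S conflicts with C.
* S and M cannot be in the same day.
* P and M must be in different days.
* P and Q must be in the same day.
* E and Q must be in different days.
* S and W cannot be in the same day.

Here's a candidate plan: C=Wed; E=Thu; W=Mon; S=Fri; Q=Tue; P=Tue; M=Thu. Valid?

Valid

E and P cannot be in the same day — holds.
S and M cannot be in the same day — holds.
P and M must be in different days — holds.
S and W cannot be in the same day — holds.
E and Q must be in different days — holds.
E and W cannot be in the same day — holds.
W conflicts with M — holds.
E conflicts with C — holds.
At most 3 tasks may share a day — holds.
P and Q must be in the same day — holds.
S conflicts with C — holds.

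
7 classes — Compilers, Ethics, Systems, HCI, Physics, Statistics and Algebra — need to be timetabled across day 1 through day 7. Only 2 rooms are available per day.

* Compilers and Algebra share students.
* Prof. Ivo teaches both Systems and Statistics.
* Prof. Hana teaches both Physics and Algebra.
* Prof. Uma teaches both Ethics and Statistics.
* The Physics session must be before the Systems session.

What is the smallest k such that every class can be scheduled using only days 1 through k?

4

The precedence chain requires at least 2 distinct days.
With at most 2 per day and 7 classes, at least 4 days are needed.
4 works (last occupied day: day 4): for example Ethics=day 2; Systems=day 2; HCI=day 3; Physics=day 1; Algebra=day 4; Statistics=day 3; Compilers=day 1.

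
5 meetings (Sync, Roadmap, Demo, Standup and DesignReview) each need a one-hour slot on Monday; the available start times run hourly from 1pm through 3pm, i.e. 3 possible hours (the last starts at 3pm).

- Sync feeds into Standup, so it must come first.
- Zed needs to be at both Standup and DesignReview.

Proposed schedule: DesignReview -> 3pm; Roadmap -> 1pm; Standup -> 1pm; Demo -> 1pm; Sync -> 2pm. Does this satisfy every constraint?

Invalid. Sync feeds into Standup, so it must come first.

Zed needs to be at both Standup and DesignReview — holds.
Sync feeds into Standup, so it must come first — violated.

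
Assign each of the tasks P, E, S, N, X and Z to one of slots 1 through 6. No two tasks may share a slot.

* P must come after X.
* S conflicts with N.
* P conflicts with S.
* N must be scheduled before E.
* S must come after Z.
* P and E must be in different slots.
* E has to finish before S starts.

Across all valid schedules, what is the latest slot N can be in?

4

Downstream work caps N at 4.
N at 4 is achievable: X=1; Z=3; N=4; P=2; E=5; S=6.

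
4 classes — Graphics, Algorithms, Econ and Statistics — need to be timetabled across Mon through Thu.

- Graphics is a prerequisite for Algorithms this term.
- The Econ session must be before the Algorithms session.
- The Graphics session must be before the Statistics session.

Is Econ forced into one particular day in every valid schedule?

Econ can be Mon (e.g. Statistics in Tue, Econ in Mon, Graphics in Mon, Algorithms in Tue) or Tue (e.g. Econ=Tue, Graphics=Mon, Algorithms=Wed, Statistics=Tue).

No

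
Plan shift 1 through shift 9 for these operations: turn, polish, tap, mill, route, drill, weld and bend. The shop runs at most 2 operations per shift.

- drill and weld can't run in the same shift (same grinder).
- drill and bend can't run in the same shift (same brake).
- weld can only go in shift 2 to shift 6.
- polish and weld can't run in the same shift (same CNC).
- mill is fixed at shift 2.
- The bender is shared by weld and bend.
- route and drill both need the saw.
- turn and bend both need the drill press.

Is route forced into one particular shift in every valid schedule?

No

route can be shift 1 (e.g. tap -> shift 3, drill -> shift 4, mill -> shift 2, turn -> shift 1, weld -> shift 2, route -> shift 1, bend -> shift 5, polish -> shift 3) or shift 2 (e.g. bend=shift 5, polish=shift 1, turn=shift 1, drill=shift 4, mill=shift 2, tap=shift 3, route=shift 2, weld=shift 3).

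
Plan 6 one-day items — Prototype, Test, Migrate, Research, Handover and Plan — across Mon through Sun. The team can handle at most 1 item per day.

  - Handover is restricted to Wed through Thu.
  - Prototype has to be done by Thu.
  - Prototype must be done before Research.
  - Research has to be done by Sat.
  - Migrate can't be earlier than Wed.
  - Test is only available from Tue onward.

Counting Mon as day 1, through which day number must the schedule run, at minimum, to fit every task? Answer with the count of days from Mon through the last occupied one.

6 days

The precedence chain requires at least 2 distinct days.
With at most 1 per day and 6 tasks, at least 6 days are needed.
Migrate can't be placed before Wed — that is day 3 counting from Mon — so the schedule must run through at least 3 days.
6 works (last occupied day: Sat): for example Plan in Sat; Test in Tue; Handover in Wed; Prototype in Mon; Migrate in Thu; Research in Fri.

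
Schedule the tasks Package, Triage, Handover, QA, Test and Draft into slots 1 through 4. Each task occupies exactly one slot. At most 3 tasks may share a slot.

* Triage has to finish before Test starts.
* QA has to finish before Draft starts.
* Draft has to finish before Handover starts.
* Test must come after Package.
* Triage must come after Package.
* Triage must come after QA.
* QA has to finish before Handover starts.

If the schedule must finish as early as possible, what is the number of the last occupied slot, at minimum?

slot 3

The precedence chain requires at least 3 distinct slots.
With at most 3 per slot and 6 tasks, at least 2 slots are needed.
3 works (last occupied slot: 3): for example Handover -> 3, Triage -> 2, Package -> 1, Draft -> 2, Test -> 3, QA -> 1.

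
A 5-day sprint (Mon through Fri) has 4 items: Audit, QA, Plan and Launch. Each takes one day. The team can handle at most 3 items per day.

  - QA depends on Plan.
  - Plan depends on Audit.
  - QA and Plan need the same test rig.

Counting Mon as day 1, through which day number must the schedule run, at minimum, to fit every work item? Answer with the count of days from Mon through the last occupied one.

The precedence chain requires at least 3 distinct days.
With at most 3 per day and 4 work items, at least 2 days are needed.
3 works (last occupied day: Wed): for example Audit in Mon, QA in Wed, Plan in Tue, Launch in Mon.

3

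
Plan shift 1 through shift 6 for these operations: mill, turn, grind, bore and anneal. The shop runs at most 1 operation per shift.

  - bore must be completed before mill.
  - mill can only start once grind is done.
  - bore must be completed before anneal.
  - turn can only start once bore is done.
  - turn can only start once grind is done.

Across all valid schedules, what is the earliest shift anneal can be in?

Precedence pushes anneal to at least shift 2.
anneal at shift 2 is achievable: anneal=shift 2, mill=shift 4, grind=shift 3, turn=shift 5, bore=shift 1.

shift 2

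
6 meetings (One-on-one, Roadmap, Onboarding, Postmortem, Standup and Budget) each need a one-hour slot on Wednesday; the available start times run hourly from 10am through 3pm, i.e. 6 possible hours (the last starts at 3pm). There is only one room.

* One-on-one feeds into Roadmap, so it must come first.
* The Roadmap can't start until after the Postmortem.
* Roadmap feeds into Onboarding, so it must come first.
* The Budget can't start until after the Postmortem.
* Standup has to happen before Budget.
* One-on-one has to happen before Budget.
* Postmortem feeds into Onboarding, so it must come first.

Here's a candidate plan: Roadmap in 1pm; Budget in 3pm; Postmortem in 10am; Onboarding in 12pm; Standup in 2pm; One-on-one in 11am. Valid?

There is only one room — holds.
Roadmap feeds into Onboarding, so it must come first — violated.
The Budget can't start until after the Postmortem — holds.
Postmortem feeds into Onboarding, so it must come first — holds.
Standup has to happen before Budget — holds.
One-on-one feeds into Roadmap, so it must come first — holds.
One-on-one has to happen before Budget — holds.
The Roadmap can't start until after the Postmortem — holds.

Invalid. Roadmap feeds into Onboarding, so it must come first.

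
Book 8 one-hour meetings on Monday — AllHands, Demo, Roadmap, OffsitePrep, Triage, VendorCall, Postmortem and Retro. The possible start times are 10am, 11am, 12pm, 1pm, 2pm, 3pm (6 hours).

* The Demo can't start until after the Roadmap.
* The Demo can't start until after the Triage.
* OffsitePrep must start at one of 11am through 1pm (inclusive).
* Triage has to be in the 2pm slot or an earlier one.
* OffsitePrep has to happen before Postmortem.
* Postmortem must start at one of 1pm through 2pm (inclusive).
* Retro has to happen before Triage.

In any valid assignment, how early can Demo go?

12pm

Precedence pushes Demo to at least 12pm.
Demo at 12pm is achievable: Roadmap -> 10am; AllHands -> 10am; Postmortem -> 1pm; Triage -> 11am; Retro -> 10am; OffsitePrep -> 11am; Demo -> 12pm; VendorCall -> 10am.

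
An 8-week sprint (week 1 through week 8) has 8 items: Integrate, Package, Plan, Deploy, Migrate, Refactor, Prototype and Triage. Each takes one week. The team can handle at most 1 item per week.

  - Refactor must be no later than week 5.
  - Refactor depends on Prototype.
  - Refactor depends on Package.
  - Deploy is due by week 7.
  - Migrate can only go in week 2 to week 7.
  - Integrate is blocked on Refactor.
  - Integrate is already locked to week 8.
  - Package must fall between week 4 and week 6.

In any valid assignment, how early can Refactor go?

week 5

Precedence pushes Refactor to at least week 5; Refactor's own window allows nothing later than week 5.
Refactor at week 5 is achievable: Migrate in week 2; Deploy in week 1; Plan in week 6; Integrate in week 8; Package in week 4; Prototype in week 3; Refactor in week 5; Triage in week 7.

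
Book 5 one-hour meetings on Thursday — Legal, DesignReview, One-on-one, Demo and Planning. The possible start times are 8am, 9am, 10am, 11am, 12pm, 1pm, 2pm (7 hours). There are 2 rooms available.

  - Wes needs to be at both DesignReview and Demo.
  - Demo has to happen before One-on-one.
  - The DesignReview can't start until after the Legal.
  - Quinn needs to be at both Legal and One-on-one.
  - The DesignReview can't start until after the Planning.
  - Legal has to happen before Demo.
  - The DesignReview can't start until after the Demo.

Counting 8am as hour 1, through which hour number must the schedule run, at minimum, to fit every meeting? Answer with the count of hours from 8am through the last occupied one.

3 hours

The precedence chain requires at least 3 distinct hours.
With at most 2 per hour and 5 meetings, at least 3 hours are needed.
3 works (last occupied hour: 10am): for example One-on-one -> 10am; Demo -> 9am; Planning -> 8am; Legal -> 8am; DesignReview -> 10am.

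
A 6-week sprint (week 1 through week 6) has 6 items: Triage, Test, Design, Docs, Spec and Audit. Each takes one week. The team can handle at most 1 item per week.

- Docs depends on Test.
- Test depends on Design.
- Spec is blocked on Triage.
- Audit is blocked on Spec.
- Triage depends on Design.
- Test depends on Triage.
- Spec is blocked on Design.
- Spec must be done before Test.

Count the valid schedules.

Enumerating: Design -> week 1; Test -> week 4; Spec -> week 3; Docs -> week 5; Audit -> week 6; Triage -> week 2 | Triage=week 2, Spec=week 3, Design=week 1, Docs=week 6, Audit=week 5, Test=week 4 | Spec=week 3; Triage=week 2; Docs=week 6; Test=week 5; Design=week 1; Audit=week 4.

3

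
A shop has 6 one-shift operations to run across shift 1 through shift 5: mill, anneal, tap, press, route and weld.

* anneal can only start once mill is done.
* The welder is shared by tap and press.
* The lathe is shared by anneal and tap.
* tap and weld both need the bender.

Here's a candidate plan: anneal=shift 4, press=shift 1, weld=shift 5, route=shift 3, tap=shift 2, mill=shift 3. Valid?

Yes

tap and weld both need the bender — holds.
The welder is shared by tap and press — holds.
The lathe is shared by anneal and tap — holds.
anneal can only start once mill is done — holds.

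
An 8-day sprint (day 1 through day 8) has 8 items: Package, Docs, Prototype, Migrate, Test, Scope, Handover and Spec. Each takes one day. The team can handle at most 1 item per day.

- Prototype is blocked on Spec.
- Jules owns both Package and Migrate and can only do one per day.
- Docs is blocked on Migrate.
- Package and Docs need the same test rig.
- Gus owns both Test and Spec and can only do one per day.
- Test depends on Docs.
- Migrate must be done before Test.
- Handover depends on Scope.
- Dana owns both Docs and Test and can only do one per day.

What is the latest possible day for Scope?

day 7

Downstream work caps Scope at day 7.
Scope at day 7 is achievable: Package in day 6; Spec in day 4; Scope in day 7; Migrate in day 1; Prototype in day 5; Handover in day 8; Test in day 3; Docs in day 2.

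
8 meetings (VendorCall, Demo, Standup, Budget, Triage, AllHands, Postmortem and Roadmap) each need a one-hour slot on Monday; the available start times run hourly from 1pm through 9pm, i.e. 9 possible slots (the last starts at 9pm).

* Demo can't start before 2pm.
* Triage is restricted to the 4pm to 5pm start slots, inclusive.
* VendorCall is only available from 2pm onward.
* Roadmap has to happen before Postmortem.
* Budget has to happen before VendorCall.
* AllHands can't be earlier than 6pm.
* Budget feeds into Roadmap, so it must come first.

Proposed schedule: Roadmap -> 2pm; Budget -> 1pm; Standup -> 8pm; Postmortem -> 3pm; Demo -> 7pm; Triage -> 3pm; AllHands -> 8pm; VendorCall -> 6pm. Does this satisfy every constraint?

No. Triage is restricted to the 4pm to 5pm start slots, inclusive is not satisfied.

Roadmap has to happen before Postmortem — holds.
Triage is restricted to the 4pm to 5pm start slots, inclusive — violated.
Budget feeds into Roadmap, so it must come first — holds.
VendorCall is only available from 2pm onward — holds.
AllHands can't be earlier than 6pm — holds.
Budget has to happen before VendorCall — holds.
Demo can't start before 2pm — holds.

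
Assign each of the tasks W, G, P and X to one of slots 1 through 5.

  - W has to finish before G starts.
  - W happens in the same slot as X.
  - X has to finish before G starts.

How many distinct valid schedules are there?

Splitting on W: it can be 1 (20), 2 (15), 3 (10), 4 (5). Listing each branch's schedules as (G, P, X):
W=1: (2,1,1) (2,2,1) (2,3,1) (2,4,1) (2,5,1) (3,1,1) (3,2,1) (3,3,1) (3,4,1) (3,5,1) (4,1,1) (4,2,1) (4,3,1) (4,4,1) (4,5,1) (5,1,1) (5,2,1) (5,3,1) (5,4,1) (5,5,1) — 20.
W=2: (3,1,2) (3,2,2) (3,3,2) (3,4,2) (3,5,2) (4,1,2) (4,2,2) (4,3,2) (4,4,2) (4,5,2) (5,1,2) (5,2,2) (5,3,2) (5,4,2) (5,5,2) — 15.
W=3: (4,1,3) (4,2,3) (4,3,3) (4,4,3) (4,5,3) (5,1,3) (5,2,3) (5,3,3) (5,4,3) (5,5,3) — 10.
W=4: (5,1,4) (5,2,4) (5,3,4) (5,4,4) (5,5,4) — 5.
Summing: 20 + 15 + 10 + 5 = 50.

50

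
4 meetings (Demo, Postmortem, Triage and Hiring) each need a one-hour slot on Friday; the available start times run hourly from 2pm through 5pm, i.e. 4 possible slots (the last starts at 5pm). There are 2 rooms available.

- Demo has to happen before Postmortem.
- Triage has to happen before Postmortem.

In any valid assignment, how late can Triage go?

Downstream work caps Triage at 4pm.
Triage at 4pm is achievable: Demo=2pm; Triage=4pm; Postmortem=5pm; Hiring=2pm.

4pm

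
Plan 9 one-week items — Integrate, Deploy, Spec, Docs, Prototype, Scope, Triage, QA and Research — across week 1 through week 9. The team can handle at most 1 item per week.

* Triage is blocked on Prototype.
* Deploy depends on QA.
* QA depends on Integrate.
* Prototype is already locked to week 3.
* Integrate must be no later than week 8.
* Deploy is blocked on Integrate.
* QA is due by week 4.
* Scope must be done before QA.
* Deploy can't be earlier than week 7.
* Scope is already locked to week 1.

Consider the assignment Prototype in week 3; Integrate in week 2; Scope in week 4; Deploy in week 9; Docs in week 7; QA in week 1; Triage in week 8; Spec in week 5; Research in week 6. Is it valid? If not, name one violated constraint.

No. Scope must be done before QA is not satisfied.

QA is due by week 4 — holds.
Scope must be done before QA — violated.
Scope is already locked to week 1 — violated.
QA depends on Integrate — violated.
Triage is blocked on Prototype — holds.
The team can handle at most 1 item per week — holds.
Integrate must be no later than week 8 — holds.
Deploy is blocked on Integrate — holds.
Deploy can't be earlier than week 7 — holds.
Prototype is already locked to week 3 — holds.
Deploy depends on QA — holds.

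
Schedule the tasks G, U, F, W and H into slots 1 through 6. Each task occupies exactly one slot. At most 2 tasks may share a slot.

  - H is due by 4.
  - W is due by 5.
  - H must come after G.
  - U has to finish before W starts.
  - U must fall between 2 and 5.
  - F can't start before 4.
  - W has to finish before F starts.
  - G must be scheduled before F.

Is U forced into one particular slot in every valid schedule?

No

U can be 2 (e.g. G=1, F=4, H=2, W=3, U=2) or 3 (e.g. G -> 1, U -> 3, W -> 4, H -> 2, F -> 5).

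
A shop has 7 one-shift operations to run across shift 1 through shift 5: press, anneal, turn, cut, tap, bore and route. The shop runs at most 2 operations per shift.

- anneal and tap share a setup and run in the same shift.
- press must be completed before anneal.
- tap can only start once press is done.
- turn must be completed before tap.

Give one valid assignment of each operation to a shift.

press in shift 1; cut in shift 3; turn in shift 1; route in shift 4; tap in shift 2; bore in shift 3; anneal in shift 2

Checking: press(shift 1) before tap(shift 2); press(shift 1) before anneal(shift 2); turn(shift 1) before tap(shift 2); anneal = tap = shift 2; max 2 per shift (cap 2).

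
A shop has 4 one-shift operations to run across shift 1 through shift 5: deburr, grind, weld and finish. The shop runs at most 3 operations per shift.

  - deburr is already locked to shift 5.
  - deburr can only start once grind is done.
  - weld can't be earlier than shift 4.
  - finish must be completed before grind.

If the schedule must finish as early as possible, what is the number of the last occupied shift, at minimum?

shift 5

The precedence chain requires at least 3 distinct shifts.
With at most 3 per shift and 4 operations, at least 2 shifts are needed.
deburr can't be placed before shift 5, so the schedule must run through at least shift 5.
5 works (last occupied shift: shift 5): for example weld in shift 4; grind in shift 2; finish in shift 1; deburr in shift 5.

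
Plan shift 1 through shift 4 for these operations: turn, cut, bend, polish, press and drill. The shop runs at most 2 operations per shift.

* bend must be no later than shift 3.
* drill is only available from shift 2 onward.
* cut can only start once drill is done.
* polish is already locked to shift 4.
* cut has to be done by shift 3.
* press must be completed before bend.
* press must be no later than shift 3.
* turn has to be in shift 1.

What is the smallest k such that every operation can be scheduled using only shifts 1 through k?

The precedence chain requires at least 2 distinct shifts.
With at most 2 per shift and 6 operations, at least 3 shifts are needed.
polish can't be placed before shift 4, so the schedule must run through at least shift 4.
4 works (last occupied shift: shift 4): for example bend -> shift 2; cut -> shift 3; polish -> shift 4; press -> shift 1; drill -> shift 2; turn -> shift 1.

4 shifts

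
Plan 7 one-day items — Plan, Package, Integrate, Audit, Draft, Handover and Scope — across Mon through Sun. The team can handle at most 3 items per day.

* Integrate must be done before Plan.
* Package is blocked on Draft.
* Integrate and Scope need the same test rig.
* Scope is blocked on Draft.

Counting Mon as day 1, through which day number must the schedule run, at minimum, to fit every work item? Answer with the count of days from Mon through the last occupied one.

The precedence chain requires at least 2 distinct days.
With at most 3 per day and 7 work items, at least 3 days are needed.
3 works (last occupied day: Wed): for example Draft in Mon, Package in Tue, Integrate in Mon, Plan in Tue, Scope in Tue, Audit in Mon, Handover in Wed.

3 days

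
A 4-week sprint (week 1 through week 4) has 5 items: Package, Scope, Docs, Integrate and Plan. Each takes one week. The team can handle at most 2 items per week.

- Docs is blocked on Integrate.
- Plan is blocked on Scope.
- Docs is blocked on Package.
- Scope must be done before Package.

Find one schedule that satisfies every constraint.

Scope -> week 1; Integrate -> week 1; Package -> week 2; Plan -> week 2; Docs -> week 3

Checking: Scope(week 1) before Package(week 2); Package(week 2) before Docs(week 3); Integrate(week 1) before Docs(week 3); Scope(week 1) before Plan(week 2); max 2 per week (cap 2).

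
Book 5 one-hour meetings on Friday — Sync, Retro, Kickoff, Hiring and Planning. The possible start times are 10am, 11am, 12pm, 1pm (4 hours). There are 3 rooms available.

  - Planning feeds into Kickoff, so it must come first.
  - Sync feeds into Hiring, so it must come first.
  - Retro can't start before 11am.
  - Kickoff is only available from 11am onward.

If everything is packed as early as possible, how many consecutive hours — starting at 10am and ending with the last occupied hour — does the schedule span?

The precedence chain requires at least 2 distinct hours.
With at most 3 per hour and 5 meetings, at least 2 hours are needed.
2 works (last occupied hour: 11am): for example Kickoff -> 11am, Hiring -> 11am, Planning -> 10am, Retro -> 11am, Sync -> 10am.

2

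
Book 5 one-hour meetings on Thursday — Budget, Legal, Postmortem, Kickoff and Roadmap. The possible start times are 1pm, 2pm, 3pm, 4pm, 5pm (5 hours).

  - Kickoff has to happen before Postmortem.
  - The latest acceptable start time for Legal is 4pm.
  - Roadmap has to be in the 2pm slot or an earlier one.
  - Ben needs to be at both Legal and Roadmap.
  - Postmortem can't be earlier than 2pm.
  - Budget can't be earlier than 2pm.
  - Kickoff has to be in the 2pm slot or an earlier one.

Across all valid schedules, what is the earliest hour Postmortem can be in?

Postmortem is available from 2pm.
Postmortem at 2pm is achievable: Legal in 2pm, Kickoff in 1pm, Roadmap in 1pm, Postmortem in 2pm, Budget in 2pm.

2pm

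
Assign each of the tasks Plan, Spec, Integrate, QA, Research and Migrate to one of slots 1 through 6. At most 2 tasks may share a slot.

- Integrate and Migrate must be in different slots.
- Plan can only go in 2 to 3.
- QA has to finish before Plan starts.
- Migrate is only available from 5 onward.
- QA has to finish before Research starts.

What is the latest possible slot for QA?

Downstream work caps QA at 2.
QA at 2 is achievable: QA=2, Research=3, Spec=1, Integrate=1, Plan=3, Migrate=5.

2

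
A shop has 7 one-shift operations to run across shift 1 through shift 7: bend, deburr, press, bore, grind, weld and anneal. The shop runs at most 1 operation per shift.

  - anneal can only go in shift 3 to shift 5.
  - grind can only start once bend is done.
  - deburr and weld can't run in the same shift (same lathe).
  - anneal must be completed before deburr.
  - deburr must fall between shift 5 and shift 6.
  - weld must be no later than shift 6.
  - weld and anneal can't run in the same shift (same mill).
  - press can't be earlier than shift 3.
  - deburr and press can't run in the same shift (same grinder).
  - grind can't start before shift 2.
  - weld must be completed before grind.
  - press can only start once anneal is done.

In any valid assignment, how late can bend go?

Downstream work caps bend at shift 6.
bend at shift 6 is achievable: bend=shift 6; weld=shift 1; grind=shift 7; anneal=shift 3; deburr=shift 5; bore=shift 2; press=shift 4.

shift 6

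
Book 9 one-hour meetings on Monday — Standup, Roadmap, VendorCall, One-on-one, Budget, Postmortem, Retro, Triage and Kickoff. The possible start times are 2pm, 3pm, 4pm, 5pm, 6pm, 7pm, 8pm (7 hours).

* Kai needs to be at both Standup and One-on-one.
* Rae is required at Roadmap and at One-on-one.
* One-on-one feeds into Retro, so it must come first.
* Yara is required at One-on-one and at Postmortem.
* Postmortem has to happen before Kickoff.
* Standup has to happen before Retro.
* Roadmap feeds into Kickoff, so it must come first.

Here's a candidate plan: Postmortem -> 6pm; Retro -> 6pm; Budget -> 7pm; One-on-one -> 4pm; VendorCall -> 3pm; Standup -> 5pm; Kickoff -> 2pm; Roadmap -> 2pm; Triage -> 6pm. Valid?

Invalid. Postmortem has to happen before Kickoff.

One-on-one feeds into Retro, so it must come first — holds.
Rae is required at Roadmap and at One-on-one — holds.
Yara is required at One-on-one and at Postmortem — holds.
Roadmap feeds into Kickoff, so it must come first — violated.
Kai needs to be at both Standup and One-on-one — holds.
Standup has to happen before Retro — holds.
Postmortem has to happen before Kickoff — violated.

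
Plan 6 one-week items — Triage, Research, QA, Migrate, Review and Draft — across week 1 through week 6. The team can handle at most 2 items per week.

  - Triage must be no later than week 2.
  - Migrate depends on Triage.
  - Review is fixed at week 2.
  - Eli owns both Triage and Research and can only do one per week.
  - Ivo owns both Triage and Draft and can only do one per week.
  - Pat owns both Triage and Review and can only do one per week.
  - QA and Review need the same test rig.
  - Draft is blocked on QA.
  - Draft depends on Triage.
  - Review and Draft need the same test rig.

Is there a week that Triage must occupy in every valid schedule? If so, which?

Triage's window is week 1–week 2.
Review is fixed at week 2, and Triage can't share a week with Review.
So Triage must be week 1.

week 1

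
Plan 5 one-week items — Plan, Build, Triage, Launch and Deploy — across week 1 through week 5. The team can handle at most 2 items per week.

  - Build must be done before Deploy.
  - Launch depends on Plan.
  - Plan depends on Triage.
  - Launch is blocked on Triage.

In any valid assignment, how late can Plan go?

Precedence pushes Plan to at least week 2; downstream work caps Plan at week 4.
Plan at week 4 is achievable: Triage=week 1, Plan=week 4, Launch=week 5, Deploy=week 2, Build=week 1.

week 4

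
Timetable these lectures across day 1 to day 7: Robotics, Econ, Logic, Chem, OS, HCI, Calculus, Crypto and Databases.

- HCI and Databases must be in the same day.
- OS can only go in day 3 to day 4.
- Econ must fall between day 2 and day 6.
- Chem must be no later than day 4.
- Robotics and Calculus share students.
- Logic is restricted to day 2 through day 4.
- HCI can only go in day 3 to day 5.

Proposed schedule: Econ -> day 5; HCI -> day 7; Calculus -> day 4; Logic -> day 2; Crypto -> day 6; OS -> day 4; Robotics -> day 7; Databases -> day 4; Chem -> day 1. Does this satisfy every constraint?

Chem must be no later than day 4 — holds.
Econ must fall between day 2 and day 6 — holds.
HCI and Databases must be in the same day — violated.
Logic is restricted to day 2 through day 4 — holds.
HCI can only go in day 3 to day 5 — violated.
OS can only go in day 3 to day 4 — holds.
Robotics and Calculus share students — holds.

No — it violates: HCI can only go in day 3 to day 5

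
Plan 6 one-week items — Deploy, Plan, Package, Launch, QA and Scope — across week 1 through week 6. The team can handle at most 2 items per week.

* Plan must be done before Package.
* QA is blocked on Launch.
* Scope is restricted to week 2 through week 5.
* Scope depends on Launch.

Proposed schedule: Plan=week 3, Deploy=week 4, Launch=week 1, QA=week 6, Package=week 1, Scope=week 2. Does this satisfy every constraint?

Scope depends on Launch — holds.
The team can handle at most 2 items per week — holds.
QA is blocked on Launch — holds.
Scope is restricted to week 2 through week 5 — holds.
Plan must be done before Package — violated.

Invalid. Plan must be done before Package.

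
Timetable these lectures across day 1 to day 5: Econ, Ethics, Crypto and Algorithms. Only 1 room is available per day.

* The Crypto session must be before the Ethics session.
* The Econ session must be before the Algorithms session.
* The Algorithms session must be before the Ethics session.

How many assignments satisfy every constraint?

15

Splitting on Econ: it can be day 1 (8), day 2 (5), day 3 (2). Listing each branch's schedules as (Ethics, Crypto, Algorithms) by day number:
Econ=day 1: (4,2,3) (4,3,2) (5,2,3) (5,2,4) (5,3,2) (5,3,4) (5,4,2) (5,4,3) — 8.
Econ=day 2: (4,1,3) (5,1,3) (5,1,4) (5,3,4) (5,4,3) — 5.
Econ=day 3: (5,1,4) (5,2,4) — 2.
Summing: 8 + 5 + 2 = 15.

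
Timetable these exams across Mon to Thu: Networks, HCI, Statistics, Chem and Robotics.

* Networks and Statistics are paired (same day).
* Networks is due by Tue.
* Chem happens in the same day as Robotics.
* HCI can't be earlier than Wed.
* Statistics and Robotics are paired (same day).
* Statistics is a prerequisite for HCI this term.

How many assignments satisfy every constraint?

Enumerating: Networks in Mon; Statistics in Mon; Chem in Mon; Robotics in Mon; HCI in Wed | Chem in Tue; HCI in Wed; Robotics in Tue; Statistics in Tue; Networks in Tue | Networks=Mon, Robotics=Mon, HCI=Thu, Statistics=Mon, Chem=Mon | Robotics=Tue, HCI=Thu, Statistics=Tue, Chem=Tue, Networks=Tue.

4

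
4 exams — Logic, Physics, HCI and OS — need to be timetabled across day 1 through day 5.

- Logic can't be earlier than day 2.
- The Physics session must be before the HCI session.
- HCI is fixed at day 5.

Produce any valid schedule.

Logic=day 2; HCI=day 5; OS=day 1; Physics=day 1

Checking: Physics(day 1) before HCI(day 5); HCI=day 5 in [day 5,day 5]; Logic=day 2 in [day 2,day 5].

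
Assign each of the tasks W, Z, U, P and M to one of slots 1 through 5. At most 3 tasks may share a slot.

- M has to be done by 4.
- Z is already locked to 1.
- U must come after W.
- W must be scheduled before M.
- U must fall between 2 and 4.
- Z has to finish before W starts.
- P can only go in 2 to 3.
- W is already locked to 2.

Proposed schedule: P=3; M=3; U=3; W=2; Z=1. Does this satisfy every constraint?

Yes

M has to be done by 4 — holds.
U must fall between 2 and 4 — holds.
U must come after W — holds.
Z has to finish before W starts — holds.
W is already locked to 2 — holds.
P can only go in 2 to 3 — holds.
Z is already locked to 1 — holds.
At most 3 tasks may share a slot — holds.
W must be scheduled before M — holds.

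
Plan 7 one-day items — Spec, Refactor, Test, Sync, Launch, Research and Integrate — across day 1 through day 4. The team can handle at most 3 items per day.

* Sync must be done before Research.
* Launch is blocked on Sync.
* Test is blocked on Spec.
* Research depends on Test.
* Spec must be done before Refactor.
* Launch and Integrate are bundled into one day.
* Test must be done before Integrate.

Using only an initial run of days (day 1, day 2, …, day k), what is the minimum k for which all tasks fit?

3 days

The precedence chain requires at least 3 distinct days.
With at most 3 per day and 7 tasks, at least 3 days are needed.
3 works (last occupied day: day 3): for example Spec -> day 1; Launch -> day 3; Research -> day 3; Integrate -> day 3; Test -> day 2; Refactor -> day 2; Sync -> day 1.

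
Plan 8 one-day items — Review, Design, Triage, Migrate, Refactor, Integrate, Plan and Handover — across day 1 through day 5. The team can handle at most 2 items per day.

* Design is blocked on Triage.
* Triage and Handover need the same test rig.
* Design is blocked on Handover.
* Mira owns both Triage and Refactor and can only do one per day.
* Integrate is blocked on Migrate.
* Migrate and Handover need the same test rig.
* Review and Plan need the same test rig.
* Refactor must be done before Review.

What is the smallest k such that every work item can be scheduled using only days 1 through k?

The precedence chain requires at least 2 distinct days.
With at most 2 per day and 8 work items, at least 4 days are needed.
4 works (last occupied day: day 4): for example Triage=day 2; Plan=day 4; Refactor=day 1; Review=day 2; Integrate=day 4; Design=day 3; Handover=day 1; Migrate=day 3.

4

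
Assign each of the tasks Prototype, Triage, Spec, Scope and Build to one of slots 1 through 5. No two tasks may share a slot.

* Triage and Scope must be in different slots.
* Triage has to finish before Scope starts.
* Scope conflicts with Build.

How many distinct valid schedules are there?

60

Splitting on Prototype: it can be 1 (12), 2 (12), 3 (12), 4 (12), 5 (12). Listing each branch's schedules as (Triage, Spec, Scope, Build):
Prototype=1: (2,3,4,5) (2,3,5,4) (2,4,3,5) (2,4,5,3) (2,5,3,4) (2,5,4,3) (3,2,4,5) (3,2,5,4) (3,4,5,2) (3,5,4,2) (4,2,5,3) (4,3,5,2) — 12.
Prototype=2: (1,3,4,5) (1,3,5,4) (1,4,3,5) (1,4,5,3) (1,5,3,4) (1,5,4,3) (3,1,4,5) (3,1,5,4) (3,4,5,1) (3,5,4,1) (4,1,5,3) (4,3,5,1) — 12.
Prototype=3: (1,2,4,5) (1,2,5,4) (1,4,2,5) (1,4,5,2) (1,5,2,4) (1,5,4,2) (2,1,4,5) (2,1,5,4) (2,4,5,1) (2,5,4,1) (4,1,5,2) (4,2,5,1) — 12.
Prototype=4: (1,2,3,5) (1,2,5,3) (1,3,2,5) (1,3,5,2) (1,5,2,3) (1,5,3,2) (2,1,3,5) (2,1,5,3) (2,3,5,1) (2,5,3,1) (3,1,5,2) (3,2,5,1) — 12.
Prototype=5: (1,2,3,4) (1,2,4,3) (1,3,2,4) (1,3,4,2) (1,4,2,3) (1,4,3,2) (2,1,3,4) (2,1,4,3) (2,3,4,1) (2,4,3,1) (3,1,4,2) (3,2,4,1) — 12.
Summing: 12 + 12 + 12 + 12 + 12 = 60.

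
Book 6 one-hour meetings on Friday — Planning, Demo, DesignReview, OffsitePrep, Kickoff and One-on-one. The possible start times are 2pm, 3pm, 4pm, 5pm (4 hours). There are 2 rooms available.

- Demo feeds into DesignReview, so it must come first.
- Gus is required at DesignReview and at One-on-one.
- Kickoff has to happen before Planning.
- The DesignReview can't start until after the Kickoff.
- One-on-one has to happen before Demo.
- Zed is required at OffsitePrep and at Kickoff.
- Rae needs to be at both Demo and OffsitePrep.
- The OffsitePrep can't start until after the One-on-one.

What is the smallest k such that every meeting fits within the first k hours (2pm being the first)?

3 hours

The precedence chain requires at least 3 distinct hours.
With at most 2 per hour and 6 meetings, at least 3 hours are needed.
3 works (last occupied hour: 4pm): for example Demo=3pm, DesignReview=4pm, Planning=3pm, OffsitePrep=4pm, Kickoff=2pm, One-on-one=2pm.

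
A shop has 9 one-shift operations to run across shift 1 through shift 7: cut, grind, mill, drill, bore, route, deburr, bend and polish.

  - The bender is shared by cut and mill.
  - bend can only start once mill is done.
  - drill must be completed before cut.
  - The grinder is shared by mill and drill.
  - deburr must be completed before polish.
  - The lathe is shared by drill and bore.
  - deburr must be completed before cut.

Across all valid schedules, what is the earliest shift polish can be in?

Precedence pushes polish to at least shift 2.
polish at shift 2 is achievable: deburr in shift 1, polish in shift 2, drill in shift 1, cut in shift 2, mill in shift 3, route in shift 1, bend in shift 4, bore in shift 2, grind in shift 1.

shift 2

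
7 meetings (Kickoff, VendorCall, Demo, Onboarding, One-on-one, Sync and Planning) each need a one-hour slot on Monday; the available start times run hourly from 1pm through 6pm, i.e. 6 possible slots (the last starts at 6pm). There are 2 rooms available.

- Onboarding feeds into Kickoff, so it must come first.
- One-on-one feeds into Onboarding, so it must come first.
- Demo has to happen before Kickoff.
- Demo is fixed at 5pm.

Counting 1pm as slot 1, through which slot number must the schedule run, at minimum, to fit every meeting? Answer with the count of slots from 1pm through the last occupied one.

6

The precedence chain requires at least 3 distinct slots.
With at most 2 per slot and 7 meetings, at least 4 slots are needed.
Propagating the time windows through the other constraints, Kickoff can't land before 6pm — that is slot 6 counting from 1pm — so the schedule must run through at least 6 slots.
6 works (last occupied slot: 6pm): for example Planning -> 3pm, VendorCall -> 1pm, Sync -> 2pm, Onboarding -> 2pm, Kickoff -> 6pm, One-on-one -> 1pm, Demo -> 5pm.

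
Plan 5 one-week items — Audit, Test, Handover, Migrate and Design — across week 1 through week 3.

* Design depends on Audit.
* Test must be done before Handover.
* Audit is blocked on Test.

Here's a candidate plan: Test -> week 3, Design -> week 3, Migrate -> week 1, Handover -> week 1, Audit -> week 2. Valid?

No. Test must be done before Handover is not satisfied.

Test must be done before Handover — violated.
Design depends on Audit — holds.
Audit is blocked on Test — violated.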